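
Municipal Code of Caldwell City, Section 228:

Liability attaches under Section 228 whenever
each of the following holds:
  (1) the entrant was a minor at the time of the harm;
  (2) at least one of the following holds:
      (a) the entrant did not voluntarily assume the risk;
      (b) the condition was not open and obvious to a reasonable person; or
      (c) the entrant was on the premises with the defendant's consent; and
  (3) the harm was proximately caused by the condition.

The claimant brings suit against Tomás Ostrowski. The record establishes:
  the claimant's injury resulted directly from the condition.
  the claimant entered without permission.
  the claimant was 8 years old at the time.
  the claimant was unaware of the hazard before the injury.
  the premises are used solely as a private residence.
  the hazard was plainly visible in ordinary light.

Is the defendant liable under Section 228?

(1) entrant a minor — satisfied.
(a) no assumed risk — satisfied.
(b) not open/obvious — fails.
(c) consent to enter — not met.
(2): T OR F OR F → true.
(3) proximate cause — met.
So Overall is satisfied (T AND T AND T).

Yes — liable.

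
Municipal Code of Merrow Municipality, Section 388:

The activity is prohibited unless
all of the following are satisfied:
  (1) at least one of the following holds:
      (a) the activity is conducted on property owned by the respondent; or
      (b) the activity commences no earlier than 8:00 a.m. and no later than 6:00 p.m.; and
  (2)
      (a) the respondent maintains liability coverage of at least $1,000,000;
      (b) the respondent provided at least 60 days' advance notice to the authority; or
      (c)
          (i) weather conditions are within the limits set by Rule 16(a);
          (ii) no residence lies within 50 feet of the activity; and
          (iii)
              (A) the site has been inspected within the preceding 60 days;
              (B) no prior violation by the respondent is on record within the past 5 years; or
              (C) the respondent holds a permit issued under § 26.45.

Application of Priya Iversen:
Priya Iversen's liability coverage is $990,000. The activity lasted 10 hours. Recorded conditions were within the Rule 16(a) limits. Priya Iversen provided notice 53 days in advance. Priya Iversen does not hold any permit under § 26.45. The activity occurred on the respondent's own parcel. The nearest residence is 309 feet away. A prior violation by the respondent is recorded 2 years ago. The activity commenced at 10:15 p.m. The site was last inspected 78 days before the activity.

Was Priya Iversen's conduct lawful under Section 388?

(a) own property — satisfied.
(b) start within hours — not satisfied.
(1) = T OR F = true.
(a) coverage ≥ $1,000,000 — fails.
(b) ≥60 days' notice — not satisfied.
(i) weather ok — satisfied.
(ii) no residence in 50 ft — satisfied.
(A) site inspected — fails.
(B) no prior violation — not satisfied.
(C) holds permit — not satisfied.
(iii): F OR F OR F → false.
(c) = T AND T AND F = false.
(2) = F OR F OR F = false.
Overall = T AND F = false.

No — unlawful.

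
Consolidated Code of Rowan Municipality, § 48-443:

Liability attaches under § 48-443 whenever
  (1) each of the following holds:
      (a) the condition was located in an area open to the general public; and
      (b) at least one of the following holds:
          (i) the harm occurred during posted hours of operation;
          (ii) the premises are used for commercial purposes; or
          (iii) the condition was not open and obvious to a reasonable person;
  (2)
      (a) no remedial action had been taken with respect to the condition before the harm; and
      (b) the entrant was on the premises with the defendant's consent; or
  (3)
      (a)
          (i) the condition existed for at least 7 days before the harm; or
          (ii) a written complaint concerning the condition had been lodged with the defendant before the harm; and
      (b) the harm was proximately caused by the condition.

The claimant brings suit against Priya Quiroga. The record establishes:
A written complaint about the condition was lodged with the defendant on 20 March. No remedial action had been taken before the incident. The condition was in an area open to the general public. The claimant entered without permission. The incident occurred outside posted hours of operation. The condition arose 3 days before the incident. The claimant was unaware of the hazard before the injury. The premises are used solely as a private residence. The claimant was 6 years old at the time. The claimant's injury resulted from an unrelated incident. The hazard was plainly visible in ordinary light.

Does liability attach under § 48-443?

No — not liable.

(a) public area — met.
(i) during posted hours — not met.
(ii) commercial use — not satisfied.
(iii) not open/obvious — fails.
(b) = F OR F OR F = false.
(1): T AND F → false.
(a) no remedial action — met.
(b) consent to enter — fails.
So (2) is not satisfied (T AND F).
(i) condition ≥7 days old — not satisfied.
(ii) complaint lodged — satisfied.
(a) = F OR T = true.
(b) proximate cause — not satisfied.
So (3) is not satisfied (T AND F).
Overall: F OR F OR F → false.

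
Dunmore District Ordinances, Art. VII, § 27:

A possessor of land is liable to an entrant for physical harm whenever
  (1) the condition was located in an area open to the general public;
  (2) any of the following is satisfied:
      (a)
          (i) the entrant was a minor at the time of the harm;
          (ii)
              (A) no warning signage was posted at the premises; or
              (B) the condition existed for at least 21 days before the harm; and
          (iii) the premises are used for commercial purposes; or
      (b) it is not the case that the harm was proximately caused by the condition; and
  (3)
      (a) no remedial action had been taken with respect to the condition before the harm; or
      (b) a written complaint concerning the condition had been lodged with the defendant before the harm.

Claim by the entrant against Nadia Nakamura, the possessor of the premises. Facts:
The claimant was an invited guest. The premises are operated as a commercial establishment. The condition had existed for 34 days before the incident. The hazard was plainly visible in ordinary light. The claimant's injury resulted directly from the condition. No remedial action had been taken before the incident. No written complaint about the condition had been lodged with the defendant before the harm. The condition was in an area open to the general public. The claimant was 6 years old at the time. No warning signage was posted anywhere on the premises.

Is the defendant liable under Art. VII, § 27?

(1) public area — holds.
(i) entrant a minor — met.
(A) no signage posted — satisfied.
(B) condition ≥21 days old — satisfied.
(ii) = T OR T = true.
(iii) commercial use — holds.
(a): T AND T AND T → true.
(b) not (proximate cause) — not met.
(2): T OR F → true.
(a) no remedial action — satisfied.
(b) complaint lodged — not satisfied.
(3): T OR F → true.
Overall: T AND T AND T → true.

Yes — liable.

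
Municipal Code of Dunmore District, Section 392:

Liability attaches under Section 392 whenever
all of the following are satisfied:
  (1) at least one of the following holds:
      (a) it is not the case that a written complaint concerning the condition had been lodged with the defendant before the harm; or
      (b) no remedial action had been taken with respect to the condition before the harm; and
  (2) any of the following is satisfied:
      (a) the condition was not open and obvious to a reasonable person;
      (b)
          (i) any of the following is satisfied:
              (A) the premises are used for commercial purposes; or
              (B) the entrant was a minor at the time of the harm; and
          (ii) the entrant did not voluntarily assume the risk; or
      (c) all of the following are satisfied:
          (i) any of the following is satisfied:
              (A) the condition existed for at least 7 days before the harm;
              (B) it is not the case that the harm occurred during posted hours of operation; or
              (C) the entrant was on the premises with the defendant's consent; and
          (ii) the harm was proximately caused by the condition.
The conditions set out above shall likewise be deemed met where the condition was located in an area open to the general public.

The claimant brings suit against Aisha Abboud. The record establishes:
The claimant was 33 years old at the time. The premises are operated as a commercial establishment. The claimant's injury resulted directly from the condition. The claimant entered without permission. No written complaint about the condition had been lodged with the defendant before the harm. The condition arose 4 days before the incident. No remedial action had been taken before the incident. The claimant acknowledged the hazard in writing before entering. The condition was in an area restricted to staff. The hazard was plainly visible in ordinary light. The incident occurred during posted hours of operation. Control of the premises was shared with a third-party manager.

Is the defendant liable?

No — not liable.

(a) not (complaint lodged) — satisfied.
(b) no remedial action — met.
So (1) is satisfied (T OR T).
(a) not open/obvious — fails.
(A) commercial use — met.
(B) entrant a minor — not satisfied.
So (i) is satisfied (T OR F).
(ii) no assumed risk — not met.
(b): T AND F → false.
(A) condition ≥7 days old — not satisfied.
(B) not (during posted hours) — fails.
(C) consent to enter — not satisfied.
(i) = F OR F OR F = false.
(ii) proximate cause — holds.
(c): F AND T → false.
(2) = F OR F OR F = false.
Overall: T AND F → false.
Exception (public area) — not satisfied.
Result: main false OR exception false → false.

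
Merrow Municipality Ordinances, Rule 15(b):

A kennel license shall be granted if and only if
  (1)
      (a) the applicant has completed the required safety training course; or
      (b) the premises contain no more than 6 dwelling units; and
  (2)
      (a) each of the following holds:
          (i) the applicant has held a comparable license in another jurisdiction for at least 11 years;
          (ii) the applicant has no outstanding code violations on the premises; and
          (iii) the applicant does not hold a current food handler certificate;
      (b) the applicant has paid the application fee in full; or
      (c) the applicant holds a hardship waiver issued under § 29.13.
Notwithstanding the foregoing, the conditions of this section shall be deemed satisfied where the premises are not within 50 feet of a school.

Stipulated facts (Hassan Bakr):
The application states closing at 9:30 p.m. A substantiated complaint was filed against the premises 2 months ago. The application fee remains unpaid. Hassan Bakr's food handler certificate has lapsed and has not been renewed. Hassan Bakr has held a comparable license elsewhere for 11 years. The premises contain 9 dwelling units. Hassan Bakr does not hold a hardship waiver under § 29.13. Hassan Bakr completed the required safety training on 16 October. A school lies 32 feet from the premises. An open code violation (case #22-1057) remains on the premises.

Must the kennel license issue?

(a) safety training — met.
(b) ≤ 6 units — not met.
So (1) is satisfied (T OR F).
(i) prior license ≥ 11 yr — satisfied.
(ii) no code violations — fails.
(iii) not (food handler cert.) — met.
So (a) is not satisfied (T AND F AND T).
(b) fee paid — fails.
(c) hardship waiver — not satisfied.
So (2) is not satisfied (F OR F OR F).
Overall: T AND F → false.
Exception (≥50 ft from school) — not satisfied.
Result: main false OR exception false → false.

No — denied.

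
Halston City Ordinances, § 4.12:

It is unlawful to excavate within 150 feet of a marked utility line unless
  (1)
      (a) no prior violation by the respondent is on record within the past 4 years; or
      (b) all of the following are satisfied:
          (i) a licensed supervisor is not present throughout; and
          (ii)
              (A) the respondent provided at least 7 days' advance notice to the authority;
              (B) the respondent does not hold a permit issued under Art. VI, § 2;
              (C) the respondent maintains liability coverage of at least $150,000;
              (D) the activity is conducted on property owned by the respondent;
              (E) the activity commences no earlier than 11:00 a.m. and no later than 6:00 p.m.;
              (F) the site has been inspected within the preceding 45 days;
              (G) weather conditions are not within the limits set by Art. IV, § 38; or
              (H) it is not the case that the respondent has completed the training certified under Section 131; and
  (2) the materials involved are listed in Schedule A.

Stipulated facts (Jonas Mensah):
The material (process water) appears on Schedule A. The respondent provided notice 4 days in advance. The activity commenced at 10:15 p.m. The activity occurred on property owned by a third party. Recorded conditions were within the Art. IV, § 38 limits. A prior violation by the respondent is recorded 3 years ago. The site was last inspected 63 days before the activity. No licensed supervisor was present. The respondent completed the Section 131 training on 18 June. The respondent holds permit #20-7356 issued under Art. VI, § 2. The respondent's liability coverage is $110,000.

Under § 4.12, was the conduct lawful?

(a) no prior violation — not satisfied.
(i) not (supervisor present) — satisfied.
(A) ≥7 days' notice — not satisfied.
(B) not (holds permit) — not met.
(C) coverage ≥ $150,000 — not satisfied.
(D) own property — fails.
(E) start within hours — fails.
(F) site inspected — not satisfied.
(G) not (weather ok) — fails.
(H) not (training certified) — not met.
So (ii) is not satisfied (F OR F OR F OR F OR F OR F OR F OR F).
(b): T AND F → false.
(1): F OR F → false.
(2) Schedule A material — met.
Overall = F AND T = false.

No — unlawful.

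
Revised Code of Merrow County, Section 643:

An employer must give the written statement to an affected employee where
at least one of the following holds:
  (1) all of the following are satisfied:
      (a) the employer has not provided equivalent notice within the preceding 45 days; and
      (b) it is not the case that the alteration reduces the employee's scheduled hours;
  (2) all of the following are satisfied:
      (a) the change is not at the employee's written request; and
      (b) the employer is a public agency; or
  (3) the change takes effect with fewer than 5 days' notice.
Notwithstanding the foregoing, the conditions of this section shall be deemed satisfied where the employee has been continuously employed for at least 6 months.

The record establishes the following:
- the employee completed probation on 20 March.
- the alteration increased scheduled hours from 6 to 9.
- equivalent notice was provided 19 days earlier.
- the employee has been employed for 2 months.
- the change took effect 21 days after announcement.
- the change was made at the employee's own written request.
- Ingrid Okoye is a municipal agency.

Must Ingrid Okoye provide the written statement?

(a) no recent notice — not satisfied.
(b) not (hours reduced) — met.
So (1) is not satisfied (F AND T).
(a) not employee-requested — fails.
(b) public agency — satisfied.
(2) = F AND T = false.
(3) < 5 days' notice — not met.
Overall: F OR F OR F → false.
Exception (tenure ≥ 6 mo.) — not satisfied.
Result: main false OR exception false → false.

No — not required.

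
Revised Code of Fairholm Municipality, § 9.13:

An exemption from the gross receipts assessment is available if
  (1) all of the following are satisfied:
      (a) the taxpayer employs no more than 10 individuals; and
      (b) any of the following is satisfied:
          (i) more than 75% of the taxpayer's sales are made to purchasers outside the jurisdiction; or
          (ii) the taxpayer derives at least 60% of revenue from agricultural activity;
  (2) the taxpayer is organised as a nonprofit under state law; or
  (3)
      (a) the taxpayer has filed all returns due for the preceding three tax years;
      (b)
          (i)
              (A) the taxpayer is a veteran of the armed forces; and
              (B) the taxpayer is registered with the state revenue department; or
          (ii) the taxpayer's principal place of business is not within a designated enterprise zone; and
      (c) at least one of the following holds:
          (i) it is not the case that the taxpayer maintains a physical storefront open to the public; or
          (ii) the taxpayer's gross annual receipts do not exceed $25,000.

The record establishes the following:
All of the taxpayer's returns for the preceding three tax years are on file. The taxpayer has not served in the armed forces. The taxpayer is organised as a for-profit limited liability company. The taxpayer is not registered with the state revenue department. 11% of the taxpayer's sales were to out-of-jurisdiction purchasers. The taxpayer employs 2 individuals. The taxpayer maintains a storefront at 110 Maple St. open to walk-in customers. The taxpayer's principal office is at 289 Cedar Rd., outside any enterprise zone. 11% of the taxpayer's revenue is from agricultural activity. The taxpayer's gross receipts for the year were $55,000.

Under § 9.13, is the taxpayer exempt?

No — not exempt.

(a) ≤ 10 employees — satisfied.
(i) >75% out-of-jur. sales — not satisfied.
(ii) ≥60% agricultural — not satisfied.
(b): F OR F → false.
(1): T AND F → false.
(2) nonprofit — fails.
(a) returns current — holds.
(A) veteran — fails.
(B) state-registered — not met.
(i): F AND F → false.
(ii) not (in enterprise zone) — met.
So (b) is satisfied (F OR T).
(i) not (has storefront) — not satisfied.
(ii) receipts ≤ $25,000 — not satisfied.
(c) = F OR F = false.
So (3) is not satisfied (T AND T AND F).
Overall = F OR F OR F = false.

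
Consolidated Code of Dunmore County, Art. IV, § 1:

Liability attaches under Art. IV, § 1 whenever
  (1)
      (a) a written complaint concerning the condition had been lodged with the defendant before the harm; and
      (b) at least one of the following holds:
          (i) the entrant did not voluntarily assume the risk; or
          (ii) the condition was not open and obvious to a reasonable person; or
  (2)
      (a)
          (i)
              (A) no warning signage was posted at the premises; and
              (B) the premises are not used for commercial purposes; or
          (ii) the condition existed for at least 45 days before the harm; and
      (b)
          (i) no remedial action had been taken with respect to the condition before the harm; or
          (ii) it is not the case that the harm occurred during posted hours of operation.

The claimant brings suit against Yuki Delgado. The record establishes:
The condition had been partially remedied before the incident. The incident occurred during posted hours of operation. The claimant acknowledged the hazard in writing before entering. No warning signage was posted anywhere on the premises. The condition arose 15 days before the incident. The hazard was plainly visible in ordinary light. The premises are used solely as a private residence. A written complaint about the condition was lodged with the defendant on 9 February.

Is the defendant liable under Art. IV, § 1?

No — not liable.

(a) complaint lodged — met.
(i) no assumed risk — fails.
(ii) not open/obvious — not met.
So (b) is not satisfied (F OR F).
(1): T AND F → false.
(A) no signage posted — met.
(B) not (commercial use) — satisfied.
So (i) is satisfied (T AND T).
(ii) condition ≥45 days old — fails.
(a) = T OR F = true.
(i) no remedial action — not met.
(ii) not (during posted hours) — not satisfied.
(b) = F OR F = false.
(2): T AND F → false.
Overall = F OR F = false.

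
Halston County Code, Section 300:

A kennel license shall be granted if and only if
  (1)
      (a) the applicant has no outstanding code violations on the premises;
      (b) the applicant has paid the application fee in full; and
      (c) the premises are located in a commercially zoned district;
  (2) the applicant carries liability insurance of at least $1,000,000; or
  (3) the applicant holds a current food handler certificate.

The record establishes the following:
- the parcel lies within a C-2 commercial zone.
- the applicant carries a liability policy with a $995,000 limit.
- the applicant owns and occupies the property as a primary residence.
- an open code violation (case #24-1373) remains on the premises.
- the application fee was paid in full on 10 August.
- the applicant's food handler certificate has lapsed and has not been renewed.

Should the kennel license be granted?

No — denied.

(a) no code violations — fails.
(b) fee paid — met.
(c) commercially zoned — met.
(1): F AND T AND T → false.
(2) insurance ≥ $1,000,000 — not met.
(3) food handler cert. — not met.
So Overall is not satisfied (F OR F OR F).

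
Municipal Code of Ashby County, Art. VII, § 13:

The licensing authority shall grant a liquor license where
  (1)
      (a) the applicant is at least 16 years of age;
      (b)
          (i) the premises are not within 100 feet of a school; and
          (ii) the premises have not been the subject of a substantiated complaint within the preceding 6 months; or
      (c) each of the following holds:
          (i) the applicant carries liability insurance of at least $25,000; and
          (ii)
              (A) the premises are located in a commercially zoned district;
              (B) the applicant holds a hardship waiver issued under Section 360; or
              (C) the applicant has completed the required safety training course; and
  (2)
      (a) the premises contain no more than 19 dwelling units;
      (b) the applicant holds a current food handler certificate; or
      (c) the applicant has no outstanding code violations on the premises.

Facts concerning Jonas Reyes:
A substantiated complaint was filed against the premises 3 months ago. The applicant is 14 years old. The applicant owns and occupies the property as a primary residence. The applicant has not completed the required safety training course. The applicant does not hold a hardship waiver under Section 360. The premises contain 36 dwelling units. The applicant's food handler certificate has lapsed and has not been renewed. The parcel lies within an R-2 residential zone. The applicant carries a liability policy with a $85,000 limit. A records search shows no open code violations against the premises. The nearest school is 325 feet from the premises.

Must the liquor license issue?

(a) age ≥ 16 — not satisfied.
(i) ≥100 ft from school — satisfied.
(ii) no complaint in 6 mo. — not satisfied.
So (b) is not satisfied (T AND F).
(i) insurance ≥ $25,000 — met.
(A) commercially zoned — fails.
(B) hardship waiver — not satisfied.
(C) safety training — not met.
(ii): F OR F OR F → false.
(c) = T AND F = false.
(1) = F OR F OR F = false.
(a) ≤ 19 units — fails.
(b) food handler cert. — not met.
(c) no code violations — satisfied.
(2): F OR F OR T → true.
Overall: F AND T → false.

No — denied.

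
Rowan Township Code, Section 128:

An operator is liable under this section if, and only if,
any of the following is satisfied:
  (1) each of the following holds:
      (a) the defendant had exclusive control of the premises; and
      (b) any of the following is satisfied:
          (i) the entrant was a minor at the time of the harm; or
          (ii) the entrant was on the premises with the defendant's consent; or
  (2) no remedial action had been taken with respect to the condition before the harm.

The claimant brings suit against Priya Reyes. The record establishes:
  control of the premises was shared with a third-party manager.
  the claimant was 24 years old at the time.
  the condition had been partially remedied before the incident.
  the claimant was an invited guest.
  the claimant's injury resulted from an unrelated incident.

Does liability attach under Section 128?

(a) exclusive control — fails.
(i) entrant a minor — fails.
(ii) consent to enter — satisfied.
(b) = F OR T = true.
(1): F AND T → false.
(2) no remedial action — fails.
Overall: F OR F → false.

No — not liable.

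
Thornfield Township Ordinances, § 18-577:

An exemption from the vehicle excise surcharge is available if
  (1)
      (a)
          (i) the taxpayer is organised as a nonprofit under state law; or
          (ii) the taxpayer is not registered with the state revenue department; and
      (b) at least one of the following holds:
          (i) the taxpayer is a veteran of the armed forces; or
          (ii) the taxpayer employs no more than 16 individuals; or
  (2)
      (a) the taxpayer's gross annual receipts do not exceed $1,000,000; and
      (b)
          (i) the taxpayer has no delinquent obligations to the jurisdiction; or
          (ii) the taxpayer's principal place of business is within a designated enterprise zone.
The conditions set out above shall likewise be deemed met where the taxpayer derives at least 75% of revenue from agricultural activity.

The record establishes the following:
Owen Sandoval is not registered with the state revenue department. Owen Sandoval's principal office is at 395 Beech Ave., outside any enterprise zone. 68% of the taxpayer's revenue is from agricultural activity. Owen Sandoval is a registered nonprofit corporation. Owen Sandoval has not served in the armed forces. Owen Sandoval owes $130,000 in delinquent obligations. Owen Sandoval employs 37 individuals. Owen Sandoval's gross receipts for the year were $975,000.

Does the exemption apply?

No — not exempt.

(i) nonprofit — holds.
(ii) not (state-registered) — met.
(a): T OR T → true.
(i) veteran — not satisfied.
(ii) ≤ 16 employees — not met.
(b) = F OR F = false.
(1): T AND F → false.
(a) receipts ≤ $1,000,000 — satisfied.
(i) no delinquency — not satisfied.
(ii) in enterprise zone — not satisfied.
(b): F OR F → false.
(2): T AND F → false.
So Overall is not satisfied (F OR F).
Exception (≥75% agricultural) — not satisfied.
Result: main false OR exception false → false.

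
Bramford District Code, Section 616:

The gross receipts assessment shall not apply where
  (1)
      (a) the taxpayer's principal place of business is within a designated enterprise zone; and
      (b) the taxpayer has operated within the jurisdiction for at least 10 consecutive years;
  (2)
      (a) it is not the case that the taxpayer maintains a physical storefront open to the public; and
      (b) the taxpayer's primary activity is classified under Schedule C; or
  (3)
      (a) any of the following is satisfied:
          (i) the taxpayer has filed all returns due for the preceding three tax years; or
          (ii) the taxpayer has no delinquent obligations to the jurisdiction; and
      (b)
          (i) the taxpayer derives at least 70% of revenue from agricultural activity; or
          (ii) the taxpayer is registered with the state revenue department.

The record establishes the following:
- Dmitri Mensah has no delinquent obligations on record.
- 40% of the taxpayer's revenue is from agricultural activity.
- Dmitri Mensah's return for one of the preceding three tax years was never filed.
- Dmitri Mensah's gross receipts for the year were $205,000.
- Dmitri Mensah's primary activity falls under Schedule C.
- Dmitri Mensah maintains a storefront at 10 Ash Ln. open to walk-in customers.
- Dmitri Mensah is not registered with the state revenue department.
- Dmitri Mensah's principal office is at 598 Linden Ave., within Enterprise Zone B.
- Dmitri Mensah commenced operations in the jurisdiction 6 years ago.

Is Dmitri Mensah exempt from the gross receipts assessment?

No — not exempt.

(a) in enterprise zone — satisfied.
(b) ≥ 10 yrs in jurisdiction — not met.
(1): T AND F → false.
(a) not (has storefront) — not met.
(b) Schedule C activity — met.
(2): F AND T → false.
(i) returns current — not satisfied.
(ii) no delinquency — holds.
(a): F OR T → true.
(i) ≥70% agricultural — not met.
(ii) state-registered — not satisfied.
(b) = F OR F = false.
(3): T AND F → false.
Overall = F OR F OR F = false.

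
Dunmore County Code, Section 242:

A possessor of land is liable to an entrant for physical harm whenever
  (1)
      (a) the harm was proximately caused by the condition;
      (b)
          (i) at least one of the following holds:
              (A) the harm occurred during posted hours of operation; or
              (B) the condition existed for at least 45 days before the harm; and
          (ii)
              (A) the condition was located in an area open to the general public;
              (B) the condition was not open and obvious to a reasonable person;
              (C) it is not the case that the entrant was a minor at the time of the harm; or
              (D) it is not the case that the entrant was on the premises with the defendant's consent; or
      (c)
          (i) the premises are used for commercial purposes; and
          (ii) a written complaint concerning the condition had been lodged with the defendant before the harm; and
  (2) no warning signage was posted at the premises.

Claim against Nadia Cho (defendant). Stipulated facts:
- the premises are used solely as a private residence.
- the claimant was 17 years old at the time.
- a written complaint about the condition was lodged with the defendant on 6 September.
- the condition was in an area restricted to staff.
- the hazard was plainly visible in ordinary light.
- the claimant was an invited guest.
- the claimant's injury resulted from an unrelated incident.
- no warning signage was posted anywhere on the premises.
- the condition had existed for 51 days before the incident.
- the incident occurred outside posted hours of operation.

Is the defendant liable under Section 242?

(a) proximate cause — fails.
(A) during posted hours — not met.
(B) condition ≥45 days old — met.
(i): F OR T → true.
(A) public area — not satisfied.
(B) not open/obvious — not met.
(C) not (entrant a minor) — not satisfied.
(D) not (consent to enter) — fails.
So (ii) is not satisfied (F OR F OR F OR F).
(b) = T AND F = false.
(i) commercial use — fails.
(ii) complaint lodged — met.
(c): F AND T → false.
So (1) is not satisfied (F OR F OR F).
(2) no signage posted — satisfied.
Overall = F AND T = false.

No — not liable.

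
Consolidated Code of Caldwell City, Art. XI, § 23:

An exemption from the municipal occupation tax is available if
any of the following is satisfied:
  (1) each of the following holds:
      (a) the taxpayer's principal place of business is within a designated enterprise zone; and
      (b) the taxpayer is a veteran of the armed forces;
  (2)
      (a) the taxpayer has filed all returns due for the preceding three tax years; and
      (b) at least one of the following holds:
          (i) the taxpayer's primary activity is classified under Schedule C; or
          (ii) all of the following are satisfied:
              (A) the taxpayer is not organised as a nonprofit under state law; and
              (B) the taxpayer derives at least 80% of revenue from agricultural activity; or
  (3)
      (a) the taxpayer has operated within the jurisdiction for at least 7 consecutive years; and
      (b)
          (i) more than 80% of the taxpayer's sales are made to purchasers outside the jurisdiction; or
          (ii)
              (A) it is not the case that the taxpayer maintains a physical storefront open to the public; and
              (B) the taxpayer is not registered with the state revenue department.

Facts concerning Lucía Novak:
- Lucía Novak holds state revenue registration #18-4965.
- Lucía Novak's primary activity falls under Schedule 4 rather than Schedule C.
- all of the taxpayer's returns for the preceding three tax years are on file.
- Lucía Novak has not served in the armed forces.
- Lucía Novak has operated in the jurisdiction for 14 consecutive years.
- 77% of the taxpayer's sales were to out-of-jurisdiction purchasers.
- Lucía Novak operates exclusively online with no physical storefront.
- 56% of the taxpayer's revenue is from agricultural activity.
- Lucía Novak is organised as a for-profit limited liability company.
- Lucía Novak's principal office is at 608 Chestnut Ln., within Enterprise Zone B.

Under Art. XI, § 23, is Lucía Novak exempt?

No — not exempt.

(a) in enterprise zone — met.
(b) veteran — fails.
(1): T AND F → false.
(a) returns current — met.
(i) Schedule C activity — not satisfied.
(A) not (nonprofit) — holds.
(B) ≥80% agricultural — not met.
So (ii) is not satisfied (T AND F).
So (b) is not satisfied (F OR F).
So (2) is not satisfied (T AND F).
(a) ≥ 7 yrs in jurisdiction — satisfied.
(i) >80% out-of-jur. sales — fails.
(A) not (has storefront) — holds.
(B) not (state-registered) — not satisfied.
(ii): T AND F → false.
So (b) is not satisfied (F OR F).
So (3) is not satisfied (T AND F).
Overall: F OR F OR F → false.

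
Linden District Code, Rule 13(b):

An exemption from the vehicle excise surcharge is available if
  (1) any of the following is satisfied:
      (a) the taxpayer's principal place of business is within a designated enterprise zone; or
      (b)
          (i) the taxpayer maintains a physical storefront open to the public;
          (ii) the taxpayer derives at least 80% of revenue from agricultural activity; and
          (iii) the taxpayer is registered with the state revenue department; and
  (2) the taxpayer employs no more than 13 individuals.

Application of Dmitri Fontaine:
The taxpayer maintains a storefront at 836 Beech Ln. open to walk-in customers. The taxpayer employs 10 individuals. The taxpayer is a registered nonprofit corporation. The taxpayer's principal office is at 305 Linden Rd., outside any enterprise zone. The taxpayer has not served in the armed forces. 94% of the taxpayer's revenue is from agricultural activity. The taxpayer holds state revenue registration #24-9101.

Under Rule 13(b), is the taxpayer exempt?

(a) in enterprise zone — not met.
(i) has storefront — met.
(ii) ≥80% agricultural — satisfied.
(iii) state-registered — holds.
(b) = T AND T AND T = true.
So (1) is satisfied (F OR T).
(2) ≤ 13 employees — met.
Overall: T AND T → true.

Yes — exempt.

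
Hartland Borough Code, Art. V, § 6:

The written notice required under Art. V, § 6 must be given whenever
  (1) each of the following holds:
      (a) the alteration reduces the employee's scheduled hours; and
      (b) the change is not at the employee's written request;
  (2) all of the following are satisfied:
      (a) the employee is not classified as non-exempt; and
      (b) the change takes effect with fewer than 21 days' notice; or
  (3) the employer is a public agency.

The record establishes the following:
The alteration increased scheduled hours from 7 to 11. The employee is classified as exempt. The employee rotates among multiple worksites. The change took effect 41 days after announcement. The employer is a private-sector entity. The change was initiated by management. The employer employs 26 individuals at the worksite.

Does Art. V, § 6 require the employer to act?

No — not required.

(a) hours reduced — not met.
(b) not employee-requested — holds.
(1) = F AND T = false.
(a) not (non-exempt) — met.
(b) < 21 days' notice — fails.
(2): T AND F → false.
(3) public agency — not met.
So Overall is not satisfied (F OR F OR F).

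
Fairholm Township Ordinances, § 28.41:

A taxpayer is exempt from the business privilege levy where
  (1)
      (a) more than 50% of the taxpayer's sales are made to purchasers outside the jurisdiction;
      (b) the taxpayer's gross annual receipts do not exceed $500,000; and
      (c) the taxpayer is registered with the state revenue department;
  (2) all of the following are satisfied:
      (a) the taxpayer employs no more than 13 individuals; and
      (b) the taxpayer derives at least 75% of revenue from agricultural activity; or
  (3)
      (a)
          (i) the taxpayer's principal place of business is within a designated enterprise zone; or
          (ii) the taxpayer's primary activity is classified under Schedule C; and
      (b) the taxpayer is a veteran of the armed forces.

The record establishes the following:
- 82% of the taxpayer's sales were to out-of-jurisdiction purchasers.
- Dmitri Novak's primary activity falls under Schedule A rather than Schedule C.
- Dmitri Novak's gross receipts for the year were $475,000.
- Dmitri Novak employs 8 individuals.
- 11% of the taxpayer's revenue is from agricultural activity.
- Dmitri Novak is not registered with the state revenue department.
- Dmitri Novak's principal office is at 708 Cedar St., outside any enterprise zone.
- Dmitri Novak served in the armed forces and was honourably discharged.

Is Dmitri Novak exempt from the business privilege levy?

(a) >50% out-of-jur. sales — holds.
(b) receipts ≤ $500,000 — holds.
(c) state-registered — not satisfied.
So (1) is not satisfied (T AND T AND F).
(a) ≤ 13 employees — met.
(b) ≥75% agricultural — not met.
So (2) is not satisfied (T AND F).
(i) in enterprise zone — not met.
(ii) Schedule C activity — fails.
(a): F OR F → false.
(b) veteran — met.
(3): F AND T → false.
So Overall is not satisfied (F OR F OR F).

No — not exempt.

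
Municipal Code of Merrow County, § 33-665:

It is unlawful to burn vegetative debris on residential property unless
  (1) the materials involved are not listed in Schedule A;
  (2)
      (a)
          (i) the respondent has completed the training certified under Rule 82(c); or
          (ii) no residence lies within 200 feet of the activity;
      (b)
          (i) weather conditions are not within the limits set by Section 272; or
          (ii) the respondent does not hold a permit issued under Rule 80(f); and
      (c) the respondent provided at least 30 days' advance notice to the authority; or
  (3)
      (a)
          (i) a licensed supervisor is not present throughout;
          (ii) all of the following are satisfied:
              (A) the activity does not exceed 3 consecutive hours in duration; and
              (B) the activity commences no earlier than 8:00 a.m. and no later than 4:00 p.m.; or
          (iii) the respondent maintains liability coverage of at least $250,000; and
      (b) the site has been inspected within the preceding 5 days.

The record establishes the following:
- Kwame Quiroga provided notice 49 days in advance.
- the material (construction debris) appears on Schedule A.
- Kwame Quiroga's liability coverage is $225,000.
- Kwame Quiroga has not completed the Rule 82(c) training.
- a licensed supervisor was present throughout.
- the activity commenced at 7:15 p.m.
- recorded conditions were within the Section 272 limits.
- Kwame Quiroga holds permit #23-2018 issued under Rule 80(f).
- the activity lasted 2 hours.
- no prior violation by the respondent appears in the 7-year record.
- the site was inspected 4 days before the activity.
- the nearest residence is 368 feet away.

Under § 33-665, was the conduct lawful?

(1) not (Schedule A material) — not met.
(i) training certified — not satisfied.
(ii) no residence in 200 ft — holds.
(a) = F OR T = true.
(i) not (weather ok) — not satisfied.
(ii) not (holds permit) — not met.
(b) = F OR F = false.
(c) ≥30 days' notice — satisfied.
(2) = T AND F AND T = false.
(i) not (supervisor present) — fails.
(A) ≤ 3 hrs duration — met.
(B) start within hours — not met.
(ii) = T AND F = false.
(iii) coverage ≥ $250,000 — not satisfied.
So (a) is not satisfied (F OR F OR F).
(b) site inspected — met.
So (3) is not satisfied (F AND T).
So Overall is not satisfied (F OR F OR F).

No — unlawful.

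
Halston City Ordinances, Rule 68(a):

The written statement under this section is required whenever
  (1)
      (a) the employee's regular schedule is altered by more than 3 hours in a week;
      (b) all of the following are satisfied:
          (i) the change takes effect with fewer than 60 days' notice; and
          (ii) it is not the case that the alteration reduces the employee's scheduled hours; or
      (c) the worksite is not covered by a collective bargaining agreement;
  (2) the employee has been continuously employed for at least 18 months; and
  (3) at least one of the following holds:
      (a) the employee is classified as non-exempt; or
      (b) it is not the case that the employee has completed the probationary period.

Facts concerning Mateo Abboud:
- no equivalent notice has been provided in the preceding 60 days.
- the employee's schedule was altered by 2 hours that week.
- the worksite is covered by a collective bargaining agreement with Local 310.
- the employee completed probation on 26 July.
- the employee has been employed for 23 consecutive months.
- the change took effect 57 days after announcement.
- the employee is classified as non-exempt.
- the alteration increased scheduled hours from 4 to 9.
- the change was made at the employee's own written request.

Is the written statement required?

Yes — required.

(a) schedule shift > 3h — fails.
(i) < 60 days' notice — met.
(ii) not (hours reduced) — satisfied.
(b): T AND T → true.
(c) no CBA — not satisfied.
(1): F OR T OR F → true.
(2) tenure ≥ 18 mo. — holds.
(a) non-exempt — satisfied.
(b) not (past probation) — fails.
(3): T OR F → true.
Overall: T AND T AND T → true.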